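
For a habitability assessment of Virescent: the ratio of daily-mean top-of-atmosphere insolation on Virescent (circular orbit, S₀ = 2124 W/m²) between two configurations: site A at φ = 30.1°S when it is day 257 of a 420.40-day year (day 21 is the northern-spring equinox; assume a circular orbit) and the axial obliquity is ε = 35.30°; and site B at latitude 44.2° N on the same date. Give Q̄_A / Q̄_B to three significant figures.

Q̄_A / Q̄_B ≈ 2.14

— Configuration A (φ=-30.1°):
Solar longitude: λ_s = 360° × (257 − 21)/420.40 = 202.093°.
sin δ = sin 35.30° × sin 202.093° = -0.21734, so δ = -12.553°.
cos H₀ = −tan(-30.1°) tan(-12.553°) = -0.1291, H₀ = 1.7002 rad.
Bracket: H₀ sin φ sin δ + cos φ cos δ sin H₀ = 1.7002×-0.50151×-0.21734 + 0.86515×0.97610×0.99164 = 0.185319 + 0.837413 = 1.022732.
Q̄ = (S₀/π) × [bracket] = (2124/π) × 1.022732 = 691.46 W/m².
— Configuration B (φ=+44.2°):
cos H₀ = −tan(+44.2°) tan(-12.553°) = 0.2165, H₀ = 1.3525 rad.
Bracket: H₀ sin φ sin δ + cos φ cos δ sin H₀ = 1.3525×0.69717×-0.21734 + 0.71691×0.97610×0.97628 = -0.204935 + 0.683177 = 0.478242.
Q̄ = (S₀/π) × [bracket] = (2124/π) × 0.478242 = 323.33 W/m².
Ratio Q̄_A / Q̄_B = 691.46 / 323.33 = 2.139.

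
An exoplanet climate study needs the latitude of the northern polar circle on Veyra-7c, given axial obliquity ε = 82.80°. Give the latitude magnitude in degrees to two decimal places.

The polar circle is the lowest latitude that experiences at least one full rotation of continuous daylight at the northern-summer solstice; it lies at |ϕ| = 90° − ε = 90° − 82.80° = 7.20°.

7.20°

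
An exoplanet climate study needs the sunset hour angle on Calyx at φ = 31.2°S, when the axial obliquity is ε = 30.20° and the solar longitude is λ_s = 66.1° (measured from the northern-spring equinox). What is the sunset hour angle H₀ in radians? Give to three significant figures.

H₀ = 1.25 rad

Solar declination: sin δ = sin ε · sin λ_s = sin 30.20° × sin 66.1° = 0.45989, so δ = +27.380°.
cos H₀ = −tan φ · tan δ = −tan(-31.2°) × tan(+27.380°) = 0.3137, so H₀ = 1.2518 rad = 71.72°.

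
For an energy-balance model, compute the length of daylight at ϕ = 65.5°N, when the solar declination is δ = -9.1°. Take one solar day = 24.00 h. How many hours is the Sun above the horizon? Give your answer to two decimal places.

cos h₀ = −tan ϕ · tan δ = −tan(+65.5°) × tan(-9.100°) = 0.3515, so h₀ = 1.2117 rad = 69.42°.
Daylight = 2h₀/(2π) × 24.00 h = (1.2117/π) × 24.00 = 9.26 h.

9.26 h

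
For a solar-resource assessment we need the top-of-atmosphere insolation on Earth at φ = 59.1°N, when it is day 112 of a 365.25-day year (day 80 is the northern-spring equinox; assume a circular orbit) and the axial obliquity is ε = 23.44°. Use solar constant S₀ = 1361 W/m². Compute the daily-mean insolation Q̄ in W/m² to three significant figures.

Solar longitude: λ_s = 360° × (112 − 80)/365.25 = 31.540°.
sin δ = sin 23.44° × sin 31.540° = 0.20808, so δ = +12.010°.
cos H₀ = −tan(+59.1°) tan(+12.010°) = -0.3555, H₀ = 1.9342 rad.
Bracket: H₀ sin φ sin δ + cos φ cos δ sin H₀ = 1.9342×0.85806×0.20808 + 0.51354×0.97811×0.93469 = 0.345342 + 0.469493 = 0.814835.
Q̄ = (S₀/π) × [bracket] = (1361/π) × 0.814835 = 353.0 W/m².

Q̄ ≈ 353 W/m²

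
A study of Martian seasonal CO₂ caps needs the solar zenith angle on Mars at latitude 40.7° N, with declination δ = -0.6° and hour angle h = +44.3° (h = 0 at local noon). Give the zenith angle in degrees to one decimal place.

cos θ_z = sin ϕ sin δ + cos ϕ cos δ cos h = -0.006829 + 0.542561 = 0.535732.
θ_z = arccos(0.535732) = 57.6°.

θ_z = 57.6°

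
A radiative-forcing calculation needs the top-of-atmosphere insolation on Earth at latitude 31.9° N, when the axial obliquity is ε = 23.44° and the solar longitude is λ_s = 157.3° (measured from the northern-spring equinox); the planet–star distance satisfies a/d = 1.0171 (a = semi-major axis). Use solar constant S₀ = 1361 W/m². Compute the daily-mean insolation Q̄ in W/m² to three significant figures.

Solar declination: sin δ = sin ε · sin λ_s = sin 23.44° × sin 157.3° = 0.15351, so δ = +8.830°.
cos H₀ = −tan(+31.9°) tan(+8.830°) = -0.0967, H₀ = 1.6676 rad.
Bracket: H₀ sin φ sin δ + cos φ cos δ sin H₀ = 1.6676×0.52844×0.15351 + 0.84897×0.98815×0.99531 = 0.135277 + 0.834975 = 0.970252.
Inverse-square distance factor (a/d)² = 1.0171² = 1.034492.
Q̄ = (S₀/π) × 1.034492 × [bracket] = (1361/π) × 1.034492 × 0.970252 = 434.8 W/m².

Q̄ ≈ 435 W/m²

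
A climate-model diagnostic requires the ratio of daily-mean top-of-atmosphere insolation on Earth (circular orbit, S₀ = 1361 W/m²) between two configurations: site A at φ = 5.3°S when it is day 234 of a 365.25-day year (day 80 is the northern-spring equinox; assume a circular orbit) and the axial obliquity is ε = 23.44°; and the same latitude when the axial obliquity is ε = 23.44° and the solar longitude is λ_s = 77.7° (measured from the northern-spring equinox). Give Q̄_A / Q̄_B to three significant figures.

— Configuration A (φ=-5.3°):
Solar longitude: λ_s = 360° × (234 − 80)/365.25 = 151.786°.
sin δ = sin 23.44° × sin 151.786° = 0.18806, so δ = +10.839°.
cos H₀ = −tan(-5.3°) tan(+10.839°) = 0.0178, H₀ = 1.5530 rad.
Bracket: H₀ sin φ sin δ + cos φ cos δ sin H₀ = 1.5530×-0.09237×0.18806 + 0.99572×0.98216×0.99984 = -0.026977 + 0.977800 = 0.950823.
Q̄ = (S₀/π) × [bracket] = (1361/π) × 0.950823 = 411.92 W/m².
— Configuration B (φ=-5.3°):
Solar declination: sin δ = sin ε · sin λ_s = sin 23.44° × sin 77.7° = 0.38866, so δ = +22.871°.
cos H₀ = −tan(-5.3°) tan(+22.871°) = 0.0391, H₀ = 1.5317 rad.
Bracket: H₀ sin φ sin δ + cos φ cos δ sin H₀ = 1.5317×-0.09237×0.38866 + 0.99572×0.92138×0.99923 = -0.054989 + 0.916730 = 0.861741.
Q̄ = (S₀/π) × [bracket] = (1361/π) × 0.861741 = 373.32 W/m².
Ratio Q̄_A / Q̄_B = 411.92 / 373.32 = 1.103.

Q̄_A / Q̄_B ≈ 1.10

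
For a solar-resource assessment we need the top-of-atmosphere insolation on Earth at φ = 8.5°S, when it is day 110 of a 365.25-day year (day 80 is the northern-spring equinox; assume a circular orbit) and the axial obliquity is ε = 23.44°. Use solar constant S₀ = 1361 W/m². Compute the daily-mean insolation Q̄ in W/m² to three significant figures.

Solar longitude: λ_s = 360° × (110 − 80)/365.25 = 29.569°.
sin δ = sin 23.44° × sin 29.569° = 0.19630, so δ = +11.320°.
cos H₀ = −tan(-8.5°) tan(+11.320°) = 0.0299, H₀ = 1.5409 rad.
Bracket: H₀ sin φ sin δ + cos φ cos δ sin H₀ = 1.5409×-0.14781×0.19630 + 0.98902×0.98054×0.99955 = -0.044709 + 0.969337 = 0.924628.
Q̄ = (S₀/π) × [bracket] = (1361/π) × 0.924628 = 400.6 W/m².

Q̄ ≈ 401 W/m²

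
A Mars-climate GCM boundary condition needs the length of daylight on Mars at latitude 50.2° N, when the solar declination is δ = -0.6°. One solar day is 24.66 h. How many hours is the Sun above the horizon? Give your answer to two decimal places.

12.23 h

cos h₀ = −tan ϕ · tan δ = −tan(+50.2°) × tan(-0.600°) = 0.0126, so h₀ = 1.5582 rad = 89.28°.
Daylight = 2h₀/(2π) × 24.66 h = (1.5582/π) × 24.66 = 12.23 h.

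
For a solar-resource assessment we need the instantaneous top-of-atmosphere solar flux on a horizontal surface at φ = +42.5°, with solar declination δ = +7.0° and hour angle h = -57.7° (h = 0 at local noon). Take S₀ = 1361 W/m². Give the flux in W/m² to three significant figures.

cos θ_z = sin φ sin δ + cos φ cos δ cos h = 0.082334 + 0.391029 = 0.473363.
Flux = S₀ · cos θ_z = 1361 × 0.473363 = 644.2 W/m².

644 W/m²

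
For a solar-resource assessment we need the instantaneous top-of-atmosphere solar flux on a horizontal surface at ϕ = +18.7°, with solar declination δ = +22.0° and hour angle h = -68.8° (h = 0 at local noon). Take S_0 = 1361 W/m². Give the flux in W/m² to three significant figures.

596 W/m²

cos θ_z = sin ϕ sin δ + cos ϕ cos δ cos h = 0.120104 + 0.317592 = 0.437696.
Flux = S_0 · cos θ_z = 1361 × 0.437696 = 595.7 W/m².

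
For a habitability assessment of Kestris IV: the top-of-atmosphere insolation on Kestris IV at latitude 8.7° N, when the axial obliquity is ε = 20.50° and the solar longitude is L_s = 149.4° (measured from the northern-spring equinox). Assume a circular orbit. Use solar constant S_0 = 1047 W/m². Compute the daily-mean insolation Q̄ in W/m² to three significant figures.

Solar declination: sin δ = sin ε · sin L_s = sin 20.50° × sin 149.4° = 0.17827, so δ = +10.269°.
cos h₀ = −tan(+8.7°) tan(+10.269°) = -0.0277, h₀ = 1.5985 rad.
Bracket: h₀ sin ϕ sin δ + cos ϕ cos δ sin h₀ = 1.5985×0.15126×0.17827 + 0.98849×0.98398×0.99962 = 0.043104 + 0.972285 = 1.015389.
Q̄ = (S_0/π) × [bracket] = (1047/π) × 1.015389 = 338.4 W/m².

Q̄ ≈ 338 W/m²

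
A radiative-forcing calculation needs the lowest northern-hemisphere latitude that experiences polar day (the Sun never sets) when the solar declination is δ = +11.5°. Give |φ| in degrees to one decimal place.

|φ| = 78.5°

Polar day requires cos H₀ = −tan φ tan δ ≤ −1, i.e. tan φ tan δ ≥ 1.
The boundary is |tan φ| · |tan δ| = 1, so |φ| = 90° − |δ| = 90° − 11.5° = 78.5° in the northern hemisphere.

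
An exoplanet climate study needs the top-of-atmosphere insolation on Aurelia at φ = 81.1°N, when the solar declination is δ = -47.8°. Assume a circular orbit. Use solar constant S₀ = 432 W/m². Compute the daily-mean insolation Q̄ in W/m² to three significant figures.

cos H₀ = −tan(+81.1°) tan(-47.800°) = 7.0426 ≥ 1 ⇒ polar night, H₀ = 0 and Q̄ = 0.

Q̄ ≈ 0.00 W/m²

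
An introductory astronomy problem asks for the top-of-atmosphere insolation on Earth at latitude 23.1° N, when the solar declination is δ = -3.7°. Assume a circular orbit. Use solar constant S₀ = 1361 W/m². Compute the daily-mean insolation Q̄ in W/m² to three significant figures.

cos H₀ = −tan(+23.1°) tan(-3.700°) = 0.0276, H₀ = 1.5432 rad.
Bracket: H₀ sin φ sin δ + cos φ cos δ sin H₀ = 1.5432×0.39234×-0.06453 + 0.91982×0.99792×0.99962 = -0.039070 + 0.917558 = 0.878488.
Q̄ = (S₀/π) × [bracket] = (1361/π) × 0.878488 = 380.6 W/m².

Q̄ ≈ 381 W/m²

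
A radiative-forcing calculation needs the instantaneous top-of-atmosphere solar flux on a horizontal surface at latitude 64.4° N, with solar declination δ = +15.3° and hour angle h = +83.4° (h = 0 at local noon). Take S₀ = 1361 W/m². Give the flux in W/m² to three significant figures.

cos θ_z = sin φ sin δ + cos φ cos δ cos h = 0.237969 + 0.047903 = 0.285872.
Flux = S₀ · cos θ_z = 1361 × 0.285872 = 389.1 W/m².

389 W/m²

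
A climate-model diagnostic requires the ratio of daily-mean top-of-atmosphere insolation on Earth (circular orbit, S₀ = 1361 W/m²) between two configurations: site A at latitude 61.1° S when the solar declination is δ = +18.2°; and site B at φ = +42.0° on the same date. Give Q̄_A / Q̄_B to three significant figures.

— Configuration A (φ=-61.1°):
cos H₀ = −tan(-61.1°) tan(+18.200°) = 0.5956, H₀ = 0.9328 rad.
Bracket: H₀ sin φ sin δ + cos φ cos δ sin H₀ = 0.9328×-0.87546×0.31233 + 0.48328×0.94997×0.80329 = -0.255058 + 0.368792 = 0.113734.
Q̄ = (S₀/π) × [bracket] = (1361/π) × 0.113734 = 49.272 W/m².
— Configuration B (φ=+42.0°):
cos H₀ = −tan(+42.0°) tan(+18.200°) = -0.2960, H₀ = 1.8713 rad.
Bracket: H₀ sin φ sin δ + cos φ cos δ sin H₀ = 1.8713×0.66913×0.31233 + 0.74314×0.94997×0.95518 = 0.391082 + 0.674320 = 1.065402.
Q̄ = (S₀/π) × [bracket] = (1361/π) × 1.065402 = 461.55 W/m².
Ratio Q̄_A / Q̄_B = 49.272 / 461.55 = 0.1068.

Q̄_A / Q̄_B ≈ 0.107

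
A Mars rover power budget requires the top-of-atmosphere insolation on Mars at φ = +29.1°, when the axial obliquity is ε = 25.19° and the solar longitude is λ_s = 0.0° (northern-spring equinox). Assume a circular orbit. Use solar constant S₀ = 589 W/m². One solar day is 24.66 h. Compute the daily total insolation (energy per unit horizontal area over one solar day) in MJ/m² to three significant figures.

Solar declination: sin δ = sin ε · sin λ_s = sin 25.19° × sin 0.0° = 0.00000, so δ = +0.000°.
cos H₀ = −tan(+29.1°) tan(+0.000°) = -0.0000, H₀ = 1.5708 rad.
Bracket: H₀ sin φ sin δ + cos φ cos δ sin H₀ = 1.5708×0.48634×0.00000 + 0.87377×1.00000×1.00000 = 0.000000 + 0.873770 = 0.873770.
Q̄ = (S₀/π) × [bracket] = (589/π) × 0.873770 = 163.82 W/m².
Daily total = Q̄ × 24.66 h × 3600 s/h = 163.82 × 24.66 × 3600 / 10⁶ = 14.54 MJ/m².

14.5 MJ/m²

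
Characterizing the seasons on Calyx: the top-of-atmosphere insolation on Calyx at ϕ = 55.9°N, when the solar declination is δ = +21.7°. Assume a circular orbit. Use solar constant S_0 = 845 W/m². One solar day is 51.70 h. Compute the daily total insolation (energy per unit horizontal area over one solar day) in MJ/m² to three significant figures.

54.8 MJ/m²

cos h₀ = −tan(+55.9°) tan(+21.700°) = -0.5878, h₀ = 2.1991 rad.
Bracket: h₀ sin ϕ sin δ + cos ϕ cos δ sin h₀ = 2.1991×0.82806×0.36975 + 0.56064×0.92913×0.80903 = 0.673310 + 0.421430 = 1.094740.
Q̄ = (S_0/π) × [bracket] = (845/π) × 1.094740 = 294.45 W/m².
Daily total = Q̄ × 51.70 h × 3600 s/h = 294.45 × 51.70 × 3600 / 10⁶ = 54.80 MJ/m².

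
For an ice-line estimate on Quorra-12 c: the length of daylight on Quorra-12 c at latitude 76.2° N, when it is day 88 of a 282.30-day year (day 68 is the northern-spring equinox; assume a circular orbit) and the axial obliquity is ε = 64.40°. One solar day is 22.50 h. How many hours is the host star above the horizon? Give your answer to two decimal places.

Solar longitude: L_s = 360° × (88 − 68)/282.30 = 25.505°.
sin δ = sin 64.40° × sin 25.505° = 0.38832, so δ = +22.850°.
Sunrise equation: cos h₀ = −tan ϕ · tan δ = -1.7156 ≤ −1, so the host star never sets (polar day) and h₀ = π.
Daylight = 2h₀/(2π) × 22.50 h = (3.1416/π) × 22.50 = 22.50 h.

22.50 h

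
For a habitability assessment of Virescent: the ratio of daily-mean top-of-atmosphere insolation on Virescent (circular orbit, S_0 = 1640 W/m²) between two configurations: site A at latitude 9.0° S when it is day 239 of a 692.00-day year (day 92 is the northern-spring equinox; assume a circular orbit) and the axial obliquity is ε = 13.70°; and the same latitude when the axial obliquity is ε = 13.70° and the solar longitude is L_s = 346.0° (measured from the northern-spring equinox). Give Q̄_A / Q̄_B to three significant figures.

Q̄_A / Q̄_B ≈ 0.905

— Configuration A (ϕ=-9.0°):
Solar longitude: L_s = 360° × (239 − 92)/692.00 = 76.474°.
sin δ = sin 13.70° × sin 76.474° = 0.23027, so δ = +13.313°.
cos h₀ = −tan(-9.0°) tan(+13.313°) = 0.0375, h₀ = 1.5333 rad.
Bracket: h₀ sin ϕ sin δ + cos ϕ cos δ sin h₀ = 1.5333×-0.15643×0.23027 + 0.98769×0.97313×0.99930 = -0.055231 + 0.960478 = 0.905247.
Q̄ = (S_0/π) × [bracket] = (1640/π) × 0.905247 = 472.56 W/m².
— Configuration B (ϕ=-9.0°):
Solar declination: sin δ = sin ε · sin L_s = sin 13.70° × sin 346.0° = -0.05730, so δ = -3.285°.
cos h₀ = −tan(-9.0°) tan(-3.285°) = -0.0091, h₀ = 1.5799 rad.
Bracket: h₀ sin ϕ sin δ + cos ϕ cos δ sin h₀ = 1.5799×-0.15643×-0.05730 + 0.98769×0.99836×0.99996 = 0.014161 + 0.986031 = 1.000192.
Q̄ = (S_0/π) × [bracket] = (1640/π) × 1.000192 = 522.13 W/m².
Ratio Q̄_A / Q̄_B = 472.56 / 522.13 = 0.9051.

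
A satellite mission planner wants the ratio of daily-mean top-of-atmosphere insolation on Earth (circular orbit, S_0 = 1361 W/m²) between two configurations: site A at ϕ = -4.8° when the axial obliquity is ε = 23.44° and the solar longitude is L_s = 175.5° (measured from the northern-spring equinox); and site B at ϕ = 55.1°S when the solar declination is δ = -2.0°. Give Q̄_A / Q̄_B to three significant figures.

— Configuration A (ϕ=-4.8°):
Solar declination: sin δ = sin ε · sin L_s = sin 23.44° × sin 175.5° = 0.03121, so δ = +1.788°.
cos h₀ = −tan(-4.8°) tan(+1.788°) = 0.0026, h₀ = 1.5682 rad.
Bracket: h₀ sin ϕ sin δ + cos ϕ cos δ sin h₀ = 1.5682×-0.08368×0.03121 + 0.99649×0.99951×1.00000 = -0.004096 + 0.996002 = 0.991906.
Q̄ = (S_0/π) × [bracket] = (1361/π) × 0.991906 = 429.71 W/m².
— Configuration B (ϕ=-55.1°):
cos h₀ = −tan(-55.1°) tan(-2.000°) = -0.0501, h₀ = 1.6209 rad.
Bracket: h₀ sin ϕ sin δ + cos ϕ cos δ sin h₀ = 1.6209×-0.82015×-0.03490 + 0.57215×0.99939×0.99875 = 0.046395 + 0.571086 = 0.617481.
Q̄ = (S_0/π) × [bracket] = (1361/π) × 0.617481 = 267.50 W/m².
Ratio Q̄_A / Q̄_B = 429.71 / 267.50 = 1.606.

Q̄_A / Q̄_B ≈ 1.61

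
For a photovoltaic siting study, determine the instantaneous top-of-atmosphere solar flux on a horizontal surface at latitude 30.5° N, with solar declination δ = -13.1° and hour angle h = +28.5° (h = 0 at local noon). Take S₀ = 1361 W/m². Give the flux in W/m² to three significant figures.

cos θ_z = sin φ sin δ + cos φ cos δ cos h = -0.115034 + 0.737509 = 0.622475.
Flux = S₀ · cos θ_z = 1361 × 0.622475 = 847.2 W/m².

847 W/m²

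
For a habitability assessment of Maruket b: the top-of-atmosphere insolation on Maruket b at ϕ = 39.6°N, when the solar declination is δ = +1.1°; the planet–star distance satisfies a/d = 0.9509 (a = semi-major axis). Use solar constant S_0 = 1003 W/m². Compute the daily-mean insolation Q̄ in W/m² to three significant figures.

cos h₀ = −tan(+39.6°) tan(+1.100°) = -0.0159, h₀ = 1.5867 rad.
Bracket: h₀ sin ϕ sin δ + cos ϕ cos δ sin h₀ = 1.5867×0.63742×0.01920 + 0.77051×0.99982×0.99987 = 0.019419 + 0.770271 = 0.789690.
Inverse-square distance factor (a/d)² = 0.9509² = 0.904211.
Q̄ = (S_0/π) × 0.904211 × [bracket] = (1003/π) × 0.904211 × 0.789690 = 228.0 W/m².

Q̄ ≈ 228 W/m²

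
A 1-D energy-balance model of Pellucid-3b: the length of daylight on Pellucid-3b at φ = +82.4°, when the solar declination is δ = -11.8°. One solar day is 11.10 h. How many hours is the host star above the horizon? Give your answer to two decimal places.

cos H₀ = −tan φ · tan δ = 1.5657 ≥ 1, so the host star never rises (polar night) and H₀ = 0.
Daylight = 2H₀/(2π) × 11.10 h = (0.0000/π) × 11.10 = 0.00 h.

0.00 h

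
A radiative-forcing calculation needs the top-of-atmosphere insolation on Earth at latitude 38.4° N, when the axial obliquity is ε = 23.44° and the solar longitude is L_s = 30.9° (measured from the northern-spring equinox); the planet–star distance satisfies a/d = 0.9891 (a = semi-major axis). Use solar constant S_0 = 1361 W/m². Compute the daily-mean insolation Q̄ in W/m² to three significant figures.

Q̄ ≈ 414 W/m²

Solar declination: sin δ = sin ε · sin L_s = sin 23.44° × sin 30.9° = 0.20428, so δ = +11.787°.
cos h₀ = −tan(+38.4°) tan(+11.787°) = -0.1654, h₀ = 1.7370 rad.
Bracket: h₀ sin ϕ sin δ + cos ϕ cos δ sin h₀ = 1.7370×0.62115×0.20428 + 0.78369×0.97891×0.98623 = 0.220405 + 0.756598 = 0.977003.
Inverse-square distance factor (a/d)² = 0.9891² = 0.978319.
Q̄ = (S_0/π) × 0.978319 × [bracket] = (1361/π) × 0.978319 × 0.977003 = 414.1 W/m².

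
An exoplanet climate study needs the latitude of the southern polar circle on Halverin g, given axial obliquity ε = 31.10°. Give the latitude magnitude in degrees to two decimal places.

The polar circle is the lowest latitude that experiences at least one full rotation of continuous darkness at the northern-summer solstice; it lies at |ϕ| = 90° − ε = 90° − 31.10° = 58.90°.

58.90°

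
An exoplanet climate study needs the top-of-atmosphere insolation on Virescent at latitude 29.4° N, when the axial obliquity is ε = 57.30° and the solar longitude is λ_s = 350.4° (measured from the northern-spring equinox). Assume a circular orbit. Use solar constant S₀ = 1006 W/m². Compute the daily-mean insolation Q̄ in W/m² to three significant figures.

Solar declination: sin δ = sin ε · sin λ_s = sin 57.30° × sin 350.4° = -0.14034, so δ = -8.067°.
cos H₀ = −tan(+29.4°) tan(-8.067°) = 0.0799, H₀ = 1.4908 rad.
Bracket: H₀ sin φ sin δ + cos φ cos δ sin H₀ = 1.4908×0.49090×-0.14034 + 0.87121×0.99010×0.99681 = -0.102706 + 0.859833 = 0.757127.
Q̄ = (S₀/π) × [bracket] = (1006/π) × 0.757127 = 242.4 W/m².

Q̄ ≈ 242 W/m²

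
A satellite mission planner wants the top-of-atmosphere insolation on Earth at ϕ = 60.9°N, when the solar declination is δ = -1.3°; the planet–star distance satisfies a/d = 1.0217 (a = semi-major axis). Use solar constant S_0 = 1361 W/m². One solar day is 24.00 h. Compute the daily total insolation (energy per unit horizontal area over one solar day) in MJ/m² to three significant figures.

17.8 MJ/m²

cos h₀ = −tan(+60.9°) tan(-1.300°) = 0.0408, h₀ = 1.5300 rad.
Bracket: h₀ sin ϕ sin δ + cos ϕ cos δ sin h₀ = 1.5300×0.87377×-0.02269 + 0.48634×0.99974×0.99917 = -0.030334 + 0.485810 = 0.455476.
Inverse-square distance factor (a/d)² = 1.0217² = 1.043871.
Q̄ = (S_0/π) × 1.043871 × [bracket] = (1361/π) × 1.043871 × 0.455476 = 205.98 W/m².
Daily total = Q̄ × 24.00 h × 3600 s/h = 205.98 × 24.00 × 3600 / 10⁶ = 17.80 MJ/m².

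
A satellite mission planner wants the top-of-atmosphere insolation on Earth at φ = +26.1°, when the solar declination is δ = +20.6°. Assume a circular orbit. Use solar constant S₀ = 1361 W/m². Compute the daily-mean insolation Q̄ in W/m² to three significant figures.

Q̄ ≈ 476 W/m²

cos H₀ = −tan(+26.1°) tan(+20.600°) = -0.1841, H₀ = 1.7560 rad.
Bracket: H₀ sin φ sin δ + cos φ cos δ sin H₀ = 1.7560×0.43994×0.35184 + 0.89803×0.93606×0.98290 = 0.271809 + 0.826236 = 1.098045.
Q̄ = (S₀/π) × [bracket] = (1361/π) × 1.098045 = 475.7 W/m².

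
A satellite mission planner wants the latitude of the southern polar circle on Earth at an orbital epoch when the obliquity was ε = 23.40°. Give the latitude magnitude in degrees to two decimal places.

The polar circle is the lowest latitude that experiences at least one full rotation of continuous darkness at the northern-summer solstice; it lies at |ϕ| = 90° − ε = 90° − 23.40° = 66.60°.

66.60°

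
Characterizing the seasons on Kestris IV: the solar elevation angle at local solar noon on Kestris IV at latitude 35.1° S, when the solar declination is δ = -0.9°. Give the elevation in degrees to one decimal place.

55.8°

At local noon the hour angle is zero, so the zenith angle equals |φ − δ| = |-35.1° − (-0.900°)| = 34.200°.
Elevation = 90° − 34.200° = 55.8°.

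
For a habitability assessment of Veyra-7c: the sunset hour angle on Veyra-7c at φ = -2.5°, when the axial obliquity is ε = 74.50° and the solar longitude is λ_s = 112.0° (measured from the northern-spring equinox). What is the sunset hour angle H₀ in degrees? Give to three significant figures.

H₀ = 85.0°

Solar declination: sin δ = sin ε · sin λ_s = sin 74.50° × sin 112.0° = 0.89346, so δ = +63.312°.
cos H₀ = −tan φ · tan δ = −tan(-2.5°) × tan(+63.312°) = 0.0869, so H₀ = 1.4838 rad = 85.02°.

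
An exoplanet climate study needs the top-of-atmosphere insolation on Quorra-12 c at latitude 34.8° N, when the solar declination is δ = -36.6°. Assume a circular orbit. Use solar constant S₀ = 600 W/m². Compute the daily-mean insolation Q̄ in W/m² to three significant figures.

cos H₀ = −tan(+34.8°) tan(-36.600°) = 0.5162, H₀ = 1.0284 rad.
Bracket: H₀ sin φ sin δ + cos φ cos δ sin H₀ = 1.0284×0.57071×-0.59622 + 0.82115×0.80282×0.85649 = -0.349932 + 0.564629 = 0.214697.
Q̄ = (S₀/π) × [bracket] = (600/π) × 0.214697 = 41.00 W/m².

Q̄ ≈ 41.0 W/m²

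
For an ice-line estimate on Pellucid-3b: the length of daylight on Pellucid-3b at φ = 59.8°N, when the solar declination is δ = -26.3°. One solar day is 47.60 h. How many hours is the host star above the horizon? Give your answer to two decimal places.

8.43 h

cos H₀ = −tan φ · tan δ = −tan(+59.8°) × tan(-26.300°) = 0.8492, so H₀ = 0.5564 rad = 31.88°.
Daylight = 2H₀/(2π) × 47.60 h = (0.5564/π) × 47.60 = 8.43 h.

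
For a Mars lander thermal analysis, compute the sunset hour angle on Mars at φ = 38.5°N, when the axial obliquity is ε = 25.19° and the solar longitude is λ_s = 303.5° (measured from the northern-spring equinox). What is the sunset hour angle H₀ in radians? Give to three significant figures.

Solar declination: sin δ = sin ε · sin λ_s = sin 25.19° × sin 303.5° = -0.35492, so δ = -20.789°.
cos H₀ = −tan φ · tan δ = −tan(+38.5°) × tan(-20.789°) = 0.3020, so H₀ = 1.2640 rad = 72.42°.

H₀ = 1.26 rad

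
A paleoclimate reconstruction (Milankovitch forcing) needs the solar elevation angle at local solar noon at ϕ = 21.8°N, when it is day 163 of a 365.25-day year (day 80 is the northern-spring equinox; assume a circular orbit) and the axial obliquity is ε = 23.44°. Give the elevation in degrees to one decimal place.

Solar longitude: L_s = 360° × (163 − 80)/365.25 = 81.807°.
sin δ = sin 23.44° × sin 81.807° = 0.39373, so δ = +23.187°.
At local noon the hour angle is zero, so the zenith angle equals |ϕ − δ| = |+21.8° − (+23.187°)| = 1.387°.
Elevation = 90° − 1.387° = 88.6°.

88.6°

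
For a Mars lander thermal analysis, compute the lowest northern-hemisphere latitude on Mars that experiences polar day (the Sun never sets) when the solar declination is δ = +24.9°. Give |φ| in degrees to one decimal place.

Polar day requires cos H₀ = −tan φ tan δ ≤ −1, i.e. tan φ tan δ ≥ 1.
The boundary is |tan φ| · |tan δ| = 1, so |φ| = 90° − |δ| = 90° − 24.9° = 65.1° in the northern hemisphere.

|φ| = 65.1°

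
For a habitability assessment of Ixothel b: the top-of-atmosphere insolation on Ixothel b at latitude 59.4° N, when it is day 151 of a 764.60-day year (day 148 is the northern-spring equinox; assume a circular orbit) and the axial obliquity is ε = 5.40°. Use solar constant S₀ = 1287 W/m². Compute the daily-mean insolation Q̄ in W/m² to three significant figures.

Solar longitude: λ_s = 360° × (151 − 148)/764.60 = 1.413°.
sin δ = sin 5.40° × sin 1.413° = 0.00232, so δ = +0.133°.
cos H₀ = −tan(+59.4°) tan(+0.133°) = -0.0039, H₀ = 1.5747 rad.
Bracket: H₀ sin φ sin δ + cos φ cos δ sin H₀ = 1.5747×0.86074×0.00232 + 0.50904×1.00000×0.99999 = 0.003145 + 0.509035 = 0.512180.
Q̄ = (S₀/π) × [bracket] = (1287/π) × 0.512180 = 209.8 W/m².

Q̄ ≈ 210 W/m²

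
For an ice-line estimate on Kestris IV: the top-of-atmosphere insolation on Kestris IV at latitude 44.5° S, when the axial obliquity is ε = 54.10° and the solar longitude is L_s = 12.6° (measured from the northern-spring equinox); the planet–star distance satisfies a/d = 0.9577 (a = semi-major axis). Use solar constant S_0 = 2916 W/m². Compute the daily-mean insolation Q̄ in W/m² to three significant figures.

Solar declination: sin δ = sin ε · sin L_s = sin 54.10° × sin 12.6° = 0.17671, so δ = +10.178°.
cos h₀ = −tan(-44.5°) tan(+10.178°) = 0.1764, h₀ = 1.3934 rad.
Bracket: h₀ sin ϕ sin δ + cos ϕ cos δ sin h₀ = 1.3934×-0.70091×0.17671 + 0.71325×0.98426×0.98431 = -0.172583 + 0.691009 = 0.518426.
Inverse-square distance factor (a/d)² = 0.9577² = 0.917189.
Q̄ = (S_0/π) × 0.917189 × [bracket] = (2916/π) × 0.917189 × 0.518426 = 441.4 W/m².

Q̄ ≈ 441 W/m²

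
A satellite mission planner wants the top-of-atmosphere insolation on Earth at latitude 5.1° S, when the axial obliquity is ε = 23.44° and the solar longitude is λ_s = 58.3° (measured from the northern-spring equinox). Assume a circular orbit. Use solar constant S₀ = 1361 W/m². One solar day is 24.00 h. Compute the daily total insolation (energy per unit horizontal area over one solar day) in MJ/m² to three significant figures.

Solar declination: sin δ = sin ε · sin λ_s = sin 23.44° × sin 58.3° = 0.33844, so δ = +19.782°.
cos H₀ = −tan(-5.1°) tan(+19.782°) = 0.0321, H₀ = 1.5387 rad.
Bracket: H₀ sin φ sin δ + cos φ cos δ sin H₀ = 1.5387×-0.08889×0.33844 + 0.99604×0.94099×0.99948 = -0.046290 + 0.936776 = 0.890486.
Q̄ = (S₀/π) × [bracket] = (1361/π) × 0.890486 = 385.78 W/m².
Daily total = Q̄ × 24.00 h × 3600 s/h = 385.78 × 24.00 × 3600 / 10⁶ = 33.33 MJ/m².

33.3 MJ/m²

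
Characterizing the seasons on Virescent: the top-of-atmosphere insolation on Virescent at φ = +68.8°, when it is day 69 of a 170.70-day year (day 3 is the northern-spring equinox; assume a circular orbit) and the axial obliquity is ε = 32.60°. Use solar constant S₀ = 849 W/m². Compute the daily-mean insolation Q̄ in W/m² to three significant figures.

Q̄ ≈ 279 W/m²

Solar longitude: λ_s = 360° × (69 − 3)/170.70 = 139.192°.
sin δ = sin 32.60° × sin 139.192° = 0.35210, so δ = +20.616°.
cos H₀ = −tan(+68.8°) tan(+20.616°) = -0.9699, H₀ = 2.8956 rad.
Bracket: H₀ sin φ sin δ + cos φ cos δ sin H₀ = 2.8956×0.93232×0.35210 + 0.36162×0.93596×0.24355 = 0.950538 + 0.082432 = 1.032970.
Q̄ = (S₀/π) × [bracket] = (849/π) × 1.032970 = 279.2 W/m².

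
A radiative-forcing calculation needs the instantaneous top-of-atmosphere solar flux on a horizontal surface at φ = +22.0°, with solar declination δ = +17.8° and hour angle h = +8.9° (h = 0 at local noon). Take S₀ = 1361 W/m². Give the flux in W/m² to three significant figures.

cos θ_z = sin φ sin δ + cos φ cos δ cos h = 0.114515 + 0.872170 = 0.986685.
Flux = S₀ · cos θ_z = 1361 × 0.986685 = 1343 W/m².

1.34e+03 W/m²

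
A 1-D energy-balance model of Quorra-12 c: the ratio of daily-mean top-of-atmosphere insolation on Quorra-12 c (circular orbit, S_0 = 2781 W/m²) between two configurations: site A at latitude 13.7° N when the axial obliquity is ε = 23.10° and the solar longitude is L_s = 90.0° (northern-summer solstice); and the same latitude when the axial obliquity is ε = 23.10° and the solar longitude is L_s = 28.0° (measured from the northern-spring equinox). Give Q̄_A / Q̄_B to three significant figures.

— Configuration A (ϕ=+13.7°):
Solar declination: sin δ = sin ε · sin L_s = sin 23.10° × sin 90.0° = 0.39234, so δ = +23.100°.
cos h₀ = −tan(+13.7°) tan(+23.100°) = -0.1040, h₀ = 1.6750 rad.
Bracket: h₀ sin ϕ sin δ + cos ϕ cos δ sin h₀ = 1.6750×0.23684×0.39234 + 0.97155×0.91982×0.99458 = 0.155644 + 0.888808 = 1.044452.
Q̄ = (S_0/π) × [bracket] = (2781/π) × 1.044452 = 924.57 W/m².
— Configuration B (ϕ=+13.7°):
Solar declination: sin δ = sin ε · sin L_s = sin 23.10° × sin 28.0° = 0.18419, so δ = +10.614°.
cos h₀ = −tan(+13.7°) tan(+10.614°) = -0.0457, h₀ = 1.6165 rad.
Bracket: h₀ sin ϕ sin δ + cos ϕ cos δ sin h₀ = 1.6165×0.23684×0.18419 + 0.97155×0.98289×0.99896 = 0.070517 + 0.953934 = 1.024451.
Q̄ = (S_0/π) × [bracket] = (2781/π) × 1.024451 = 906.86 W/m².
Ratio Q̄_A / Q̄_B = 924.57 / 906.86 = 1.020.

Q̄_A / Q̄_B ≈ 1.02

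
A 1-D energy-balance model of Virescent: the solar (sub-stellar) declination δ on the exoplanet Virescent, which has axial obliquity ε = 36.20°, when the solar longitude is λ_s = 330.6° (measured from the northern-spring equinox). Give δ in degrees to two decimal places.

δ = -16.85°

sin δ = sin ε · sin λ_s = sin 36.20° × sin 330.6° = -0.289931.
δ = arcsin(-0.289931) = -16.85°.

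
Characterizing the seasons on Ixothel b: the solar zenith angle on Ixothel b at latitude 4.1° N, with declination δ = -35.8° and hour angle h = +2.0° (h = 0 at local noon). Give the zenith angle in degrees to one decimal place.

cos θ_z = sin ϕ sin δ + cos ϕ cos δ cos h = -0.041823 + 0.808495 = 0.766672.
θ_z = arccos(0.766672) = 39.9°.

θ_z = 39.9°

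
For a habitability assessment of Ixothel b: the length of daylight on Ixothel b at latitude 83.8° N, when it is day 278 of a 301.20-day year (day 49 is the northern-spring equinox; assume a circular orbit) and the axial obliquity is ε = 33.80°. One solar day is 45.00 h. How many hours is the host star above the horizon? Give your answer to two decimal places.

0.00 h

Solar longitude: λ_s = 360° × (278 − 49)/301.20 = 273.705°.
sin δ = sin 33.80° × sin 273.705° = -0.55513, so δ = -33.720°.
cos H₀ = −tan φ · tan δ = 6.1437 ≥ 1, so the host star never rises (polar night) and H₀ = 0.
Daylight = 2H₀/(2π) × 45.00 h = (0.0000/π) × 45.00 = 0.00 h.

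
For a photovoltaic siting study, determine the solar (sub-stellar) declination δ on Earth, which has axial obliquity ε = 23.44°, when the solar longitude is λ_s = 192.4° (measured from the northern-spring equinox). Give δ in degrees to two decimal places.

δ = -4.90°

sin δ = sin ε · sin λ_s = sin 23.44° × sin 192.4° = -0.085419.
δ = arcsin(-0.085419) = -4.90°.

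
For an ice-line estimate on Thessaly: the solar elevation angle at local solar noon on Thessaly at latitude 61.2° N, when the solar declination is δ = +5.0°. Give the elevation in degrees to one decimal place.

33.8°

At local noon the hour angle is zero, so the zenith angle equals |ϕ − δ| = |+61.2° − (+5.000°)| = 56.200°.
Elevation = 90° − 56.200° = 33.8°.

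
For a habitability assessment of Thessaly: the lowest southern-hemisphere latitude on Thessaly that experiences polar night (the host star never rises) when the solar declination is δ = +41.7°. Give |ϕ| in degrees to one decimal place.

Polar night requires cos h₀ = −tan ϕ tan δ ≥ 1, i.e. tan ϕ tan δ ≤ −1.
The boundary is |tan ϕ| · |tan δ| = 1, so |ϕ| = 90° − |δ| = 90° − 41.7° = 48.3° in the southern hemisphere.

|ϕ| = 48.3°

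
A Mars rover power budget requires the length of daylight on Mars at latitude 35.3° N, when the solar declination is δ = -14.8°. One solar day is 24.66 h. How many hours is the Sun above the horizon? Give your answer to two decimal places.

10.85 h

cos H₀ = −tan φ · tan δ = −tan(+35.3°) × tan(-14.800°) = 0.1871, so H₀ = 1.3826 rad = 79.22°.
Daylight = 2H₀/(2π) × 24.66 h = (1.3826/π) × 24.66 = 10.85 h.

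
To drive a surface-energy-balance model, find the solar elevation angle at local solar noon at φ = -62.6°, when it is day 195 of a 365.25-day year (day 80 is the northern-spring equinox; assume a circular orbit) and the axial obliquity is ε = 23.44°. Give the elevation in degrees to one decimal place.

6.0°

Solar longitude: λ_s = 360° × (195 − 80)/365.25 = 113.347°.
sin δ = sin 23.44° × sin 113.347° = 0.36522, so δ = +21.421°.
At local noon the hour angle is zero, so the zenith angle equals |φ − δ| = |-62.6° − (+21.421°)| = 84.021°.
Elevation = 90° − 84.021° = 6.0°.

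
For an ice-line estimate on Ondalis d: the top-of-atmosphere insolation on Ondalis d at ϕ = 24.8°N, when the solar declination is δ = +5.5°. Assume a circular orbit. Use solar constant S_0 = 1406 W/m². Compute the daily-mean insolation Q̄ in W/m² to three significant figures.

Q̄ ≈ 433 W/m²

cos h₀ = −tan(+24.8°) tan(+5.500°) = -0.0445, h₀ = 1.6153 rad.
Bracket: h₀ sin ϕ sin δ + cos ϕ cos δ sin h₀ = 1.6153×0.41945×0.09585 + 0.90778×0.99540×0.99901 = 0.064942 + 0.902710 = 0.967652.
Q̄ = (S_0/π) × [bracket] = (1406/π) × 0.967652 = 433.1 W/m².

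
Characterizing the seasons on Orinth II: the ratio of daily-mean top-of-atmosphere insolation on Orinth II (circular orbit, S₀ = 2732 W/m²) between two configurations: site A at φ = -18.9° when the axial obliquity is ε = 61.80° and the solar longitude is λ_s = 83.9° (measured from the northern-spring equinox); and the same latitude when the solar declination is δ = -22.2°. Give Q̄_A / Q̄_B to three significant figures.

— Configuration A (φ=-18.9°):
Solar declination: sin δ = sin ε · sin λ_s = sin 61.80° × sin 83.9° = 0.87631, so δ = +61.201°.
cos H₀ = −tan(-18.9°) tan(+61.201°) = 0.6228, H₀ = 0.8985 rad.
Bracket: H₀ sin φ sin δ + cos φ cos δ sin H₀ = 0.8985×-0.32392×0.87631 + 0.94609×0.48174×0.78238 = -0.255043 + 0.356585 = 0.101542.
Q̄ = (S₀/π) × [bracket] = (2732/π) × 0.101542 = 88.303 W/m².
— Configuration B (φ=-18.9°):
cos H₀ = −tan(-18.9°) tan(-22.200°) = -0.1397, H₀ = 1.7110 rad.
Bracket: H₀ sin φ sin δ + cos φ cos δ sin H₀ = 1.7110×-0.32392×-0.37784 + 0.94609×0.92587×0.99019 = 0.209409 + 0.867363 = 1.076772.
Q̄ = (S₀/π) × [bracket] = (2732/π) × 1.076772 = 936.39 W/m².
Ratio Q̄_A / Q̄_B = 88.303 / 936.39 = 0.09430.

Q̄_A / Q̄_B ≈ 0.0943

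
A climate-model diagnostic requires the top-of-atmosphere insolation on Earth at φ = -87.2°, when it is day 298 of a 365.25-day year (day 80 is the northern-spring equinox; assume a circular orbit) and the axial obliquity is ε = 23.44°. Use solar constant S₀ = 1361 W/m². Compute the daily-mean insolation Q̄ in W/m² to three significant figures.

Q̄ ≈ 309 W/m²

Solar longitude: λ_s = 360° × (298 − 80)/365.25 = 214.867°.
sin δ = sin 23.44° × sin 214.867° = -0.22740, so δ = -13.144°.
cos H₀ = −tan(-87.2°) tan(-13.144°) = -4.7747 ≤ −1 ⇒ polar day, H₀ = π.
Bracket: H₀ sin φ sin δ + cos φ cos δ sin H₀ = 3.1416×-0.99881×-0.22740 + 0.04885×0.97380×0.00000 = 0.713550 + 0.000000 = 0.713550.
Q̄ = (S₀/π) × [bracket] = (1361/π) × 0.713550 = 309.1 W/m².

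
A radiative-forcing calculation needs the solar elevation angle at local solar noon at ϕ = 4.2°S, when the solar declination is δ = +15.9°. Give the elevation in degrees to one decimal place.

At local noon the hour angle is zero, so the zenith angle equals |ϕ − δ| = |-4.2° − (+15.900°)| = 20.100°.
Elevation = 90° − 20.100° = 69.9°.

69.9°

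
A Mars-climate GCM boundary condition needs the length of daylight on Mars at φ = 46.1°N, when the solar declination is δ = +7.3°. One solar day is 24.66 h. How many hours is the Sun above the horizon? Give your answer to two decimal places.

cos H₀ = −tan φ · tan δ = −tan(+46.1°) × tan(+7.300°) = -0.1331, so H₀ = 1.7043 rad = 97.65°.
Daylight = 2H₀/(2π) × 24.66 h = (1.7043/π) × 24.66 = 13.38 h.

13.38 h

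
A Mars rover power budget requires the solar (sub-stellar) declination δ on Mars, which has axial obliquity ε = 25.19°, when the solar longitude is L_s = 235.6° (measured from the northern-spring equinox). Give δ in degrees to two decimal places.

sin δ = sin ε · sin L_s = sin 25.19° × sin 235.6° = -0.351186.
δ = arcsin(-0.351186) = -20.56°.

δ = -20.56°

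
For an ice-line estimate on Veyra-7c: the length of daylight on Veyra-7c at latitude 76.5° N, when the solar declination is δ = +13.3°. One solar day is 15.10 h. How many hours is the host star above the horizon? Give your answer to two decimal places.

14.26 h

cos H₀ = −tan φ · tan δ = −tan(+76.5°) × tan(+13.300°) = -0.9846, so H₀ = 2.9661 rad = 169.94°.
Daylight = 2H₀/(2π) × 15.10 h = (2.9661/π) × 15.10 = 14.26 h.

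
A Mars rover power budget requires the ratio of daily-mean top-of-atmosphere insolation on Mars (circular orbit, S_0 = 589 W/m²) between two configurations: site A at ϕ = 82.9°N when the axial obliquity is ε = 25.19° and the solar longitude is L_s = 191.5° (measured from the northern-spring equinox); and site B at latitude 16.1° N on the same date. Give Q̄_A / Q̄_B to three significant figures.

Q̄_A / Q̄_B ≈ 0.0228

— Configuration A (ϕ=+82.9°):
Solar declination: sin δ = sin ε · sin L_s = sin 25.19° × sin 191.5° = -0.08486, so δ = -4.868°.
cos h₀ = −tan(+82.9°) tan(-4.868°) = 0.6837, h₀ = 0.8179 rad.
Bracket: h₀ sin ϕ sin δ + cos ϕ cos δ sin h₀ = 0.8179×0.99233×-0.08486 + 0.12360×0.99639×0.72974 = -0.068875 + 0.089870 = 0.020995.
Q̄ = (S_0/π) × [bracket] = (589/π) × 0.020995 = 3.9362 W/m².
— Configuration B (ϕ=+16.1°):
cos h₀ = −tan(+16.1°) tan(-4.868°) = 0.0246, h₀ = 1.5462 rad.
Bracket: h₀ sin ϕ sin δ + cos ϕ cos δ sin h₀ = 1.5462×0.27731×-0.08486 + 0.96078×0.99639×0.99970 = -0.036386 + 0.957024 = 0.920638.
Q̄ = (S_0/π) × [bracket] = (589/π) × 0.920638 = 172.61 W/m².
Ratio Q̄_A / Q̄_B = 3.9362 / 172.61 = 0.02280.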